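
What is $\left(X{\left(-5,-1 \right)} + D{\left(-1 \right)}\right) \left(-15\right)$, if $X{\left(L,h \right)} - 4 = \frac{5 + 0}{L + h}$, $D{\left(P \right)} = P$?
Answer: $- \frac{65}{2} \approx -32.5$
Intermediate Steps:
$X{\left(L,h \right)} = 4 + \frac{5}{L + h}$ ($X{\left(L,h \right)} = 4 + \frac{5 + 0}{L + h} = 4 + \frac{5}{L + h}$)
$\left(X{\left(-5,-1 \right)} + D{\left(-1 \right)}\right) \left(-15\right) = \left(\frac{5 + 4 \left(-5\right) + 4 \left(-1\right)}{-5 - 1} - 1\right) \left(-15\right) = \left(\frac{5 - 20 - 4}{-6} - 1\right) \left(-15\right) = \left(\left(- \frac{1}{6}\right) \left(-19\right) - 1\right) \left(-15\right) = \left(\frac{19}{6} - 1\right) \left(-15\right) = \frac{13}{6} \left(-15\right) = - \frac{65}{2}$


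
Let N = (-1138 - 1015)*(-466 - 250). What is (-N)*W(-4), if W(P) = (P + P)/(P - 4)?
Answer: -1541548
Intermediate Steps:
W(P) = 2*P/(-4 + P) (W(P) = (2*P)/(-4 + P) = 2*P/(-4 + P))
N = 1541548 (N = -2153*(-716) = 1541548)
(-N)*W(-4) = (-1*1541548)*(2*(-4)/(-4 - 4)) = -3083096*(-4)/(-8) = -3083096*(-4)*(-1)/8 = -1541548*1 = -1541548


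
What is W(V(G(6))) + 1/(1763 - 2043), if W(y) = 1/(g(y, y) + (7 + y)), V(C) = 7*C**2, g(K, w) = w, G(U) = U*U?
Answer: -2553/726040 ≈ -0.0035163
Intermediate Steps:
G(U) = U**2
W(y) = 1/(7 + 2*y) (W(y) = 1/(y + (7 + y)) = 1/(7 + 2*y))
W(V(G(6))) + 1/(1763 - 2043) = 1/(7 + 2*(7*(6**2)**2)) + 1/(1763 - 2043) = 1/(7 + 2*(7*36**2)) + 1/(-280) = 1/(7 + 2*(7*1296)) - 1/280 = 1/(7 + 2*9072) - 1/280 = 1/(7 + 18144) - 1/280 = 1/18151 - 1/280 = -2553/726040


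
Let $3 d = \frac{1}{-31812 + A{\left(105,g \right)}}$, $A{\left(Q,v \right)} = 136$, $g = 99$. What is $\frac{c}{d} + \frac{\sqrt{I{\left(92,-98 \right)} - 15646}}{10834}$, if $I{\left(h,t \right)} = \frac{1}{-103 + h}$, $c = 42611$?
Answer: $-4049238108 + \frac{3 i \sqrt{210353}}{119174} \approx -4.0492 \cdot 10^{9} + 0.011546 i$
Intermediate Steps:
$d = - \frac{1}{95028}$ ($d = \frac{1}{3 \left(-31812 + 136\right)} = \frac{1}{3 \left(-31676\right)} = \frac{1}{3} \left(- \frac{1}{31676}\right) = - \frac{1}{95028} \approx -1.0523 \cdot 10^{-5}$)
$\frac{c}{d} + \frac{\sqrt{I{\left(92,-98 \right)} - 15646}}{10834} = \frac{42611}{- \frac{1}{95028}} + \frac{\sqrt{\frac{1}{-103 + 92} - 15646}}{10834} = 42611 \left(-95028\right) + \sqrt{\frac{1}{-11} - 15646} \cdot \frac{1}{10834} = -4049238108 + \sqrt{- \frac{1}{11} - 15646} \cdot \frac{1}{10834} = -4049238108 + \sqrt{- \frac{172107}{11}} \cdot \frac{1}{10834} = -4049238108 + \frac{3 i \sqrt{210353}}{11} \cdot \frac{1}{10834} = -4049238108 + \frac{3 i \sqrt{210353}}{119174}$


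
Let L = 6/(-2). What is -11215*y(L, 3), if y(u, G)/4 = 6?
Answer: -269160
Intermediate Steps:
L = -3 (L = 6*(-½) = -3)
y(u, G) = 24 (y(u, G) = 4*6 = 24)
-11215*y(L, 3) = -11215*24 = -269160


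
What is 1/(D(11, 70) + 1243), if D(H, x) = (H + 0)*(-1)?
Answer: 1/1232 ≈ 0.00081169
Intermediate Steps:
D(H, x) = -H (D(H, x) = H*(-1) = -H)
1/(D(11, 70) + 1243) = 1/(-1*11 + 1243) = 1/(-11 + 1243) = 1/1232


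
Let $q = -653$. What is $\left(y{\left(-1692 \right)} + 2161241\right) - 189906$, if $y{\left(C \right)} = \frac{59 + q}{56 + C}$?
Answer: $\frac{1612552327}{818} \approx 1.9713 \cdot 10^{6}$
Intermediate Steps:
$y{\left(C \right)} = - \frac{594}{56 + C}$ ($y{\left(C \right)} = \frac{59 - 653}{56 + C} = - \frac{594}{56 + C}$)
$\left(y{\left(-1692 \right)} + 2161241\right) - 189906 = \left(- \frac{594}{56 - 1692} + 2161241\right) - 189906 = \left(- \frac{594}{-1636} + 2161241\right) - 189906 = \left(\left(-594\right) \left(- \frac{1}{1636}\right) + 2161241\right) - 189906 = \left(\frac{297}{818} + 2161241\right) - 189906 = \frac{1767895435}{818} - 189906 = \frac{1612552327}{818}$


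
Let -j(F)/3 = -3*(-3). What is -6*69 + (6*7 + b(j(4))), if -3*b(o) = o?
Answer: -363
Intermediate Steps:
j(F) = -27 (j(F) = -(-9)*(-3) = -3*9 = -27)
b(o) = -o/3
-6*69 + (6*7 + b(j(4))) = -6*69 + (6*7 - 1/3*(-27)) = -414 + (42 + 9) = -414 + 51 = -363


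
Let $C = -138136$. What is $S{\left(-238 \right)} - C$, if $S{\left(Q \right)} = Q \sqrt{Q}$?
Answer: $138136 - 238 i \sqrt{238} \approx 1.3814 \cdot 10^{5} - 3671.7 i$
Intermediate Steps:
$S{\left(Q \right)} = Q^{\frac{3}{2}}$
$S{\left(-238 \right)} - C = \left(-238\right)^{\frac{3}{2}} - -138136 = - 238 i \sqrt{238} + 138136 = 138136 - 238 i \sqrt{238}$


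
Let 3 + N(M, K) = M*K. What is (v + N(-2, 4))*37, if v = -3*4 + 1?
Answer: -814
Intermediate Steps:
N(M, K) = -3 + K*M (N(M, K) = -3 + M*K = -3 + K*M)
v = -11 (v = -12 + 1 = -11)
(v + N(-2, 4))*37 = (-11 + (-3 + 4*(-2)))*37 = (-11 + (-3 - 8))*37 = (-11 - 11)*37 = -22*37 = -814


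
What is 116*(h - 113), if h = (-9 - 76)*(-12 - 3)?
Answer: 134792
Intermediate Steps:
h = 1275 (h = -85*(-15) = 1275)
116*(h - 113) = 116*(1275 - 113) = 116*1162 = 134792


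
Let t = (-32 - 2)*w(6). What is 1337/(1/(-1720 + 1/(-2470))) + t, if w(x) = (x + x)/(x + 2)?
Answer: -5680238107/2470 ≈ -2.2997e+6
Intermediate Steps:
w(x) = 2*x/(2 + x) (w(x) = (2*x)/(2 + x) = 2*x/(2 + x))
t = -51 (t = (-32 - 2)*(2*6/(2 + 6)) = -68*6/8 = -34*3/2 = -51)
1337/(1/(-1720 + 1/(-2470))) + t = 1337/(1/(-1720 + 1/(-2470))) - 51 = 1337/(1/(-1720 - 1/2470)) - 51 = 1337/(1/(-4248401/2470)) - 51 = 1337/(-2470/4248401) - 51 = 1337*(-4248401/2470) - 51 = -5680112137/2470 - 51 = -5680238107/2470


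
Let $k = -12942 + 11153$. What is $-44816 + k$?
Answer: $-46605$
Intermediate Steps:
$k = -1789$
$-44816 + k = -44816 - 1789 = -46605$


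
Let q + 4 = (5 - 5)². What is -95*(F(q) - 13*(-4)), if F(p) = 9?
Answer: -5795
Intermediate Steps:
q = -4 (q = -4 + (5 - 5)² = -4 + 0² = -4 + 0 = -4)
-95*(F(q) - 13*(-4)) = -95*(9 - 13*(-4)) = -95*(9 + 52) = -95*61 = -5795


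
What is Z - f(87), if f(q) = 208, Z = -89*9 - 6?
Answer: -1015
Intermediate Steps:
Z = -807 (Z = -801 - 6 = -807)
Z - f(87) = -807 - 1*208 = -807 - 208 = -1015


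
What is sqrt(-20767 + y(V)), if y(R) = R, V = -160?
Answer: I*sqrt(20927) ≈ 144.66*I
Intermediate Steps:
sqrt(-20767 + y(V)) = sqrt(-20767 - 160) = sqrt(-20927) = I*sqrt(20927)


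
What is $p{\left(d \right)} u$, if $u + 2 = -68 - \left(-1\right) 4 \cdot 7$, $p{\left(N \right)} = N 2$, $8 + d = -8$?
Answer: $1344$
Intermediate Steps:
$d = -16$ ($d = -8 - 8 = -16$)
$p{\left(N \right)} = 2 N$
$u = -42$ ($u = -2 - \left(68 + \left(-1\right) 4 \cdot 7\right) = -2 - \left(68 - 28\right) = -2 - 40 = -42$)
$p{\left(d \right)} u = 2 \left(-16\right) \left(-42\right) = \left(-32\right) \left(-42\right) = 1344$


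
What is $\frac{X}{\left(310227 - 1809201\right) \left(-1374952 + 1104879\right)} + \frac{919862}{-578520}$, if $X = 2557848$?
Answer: $- \frac{31032372171309247}{19516970249967420} \approx -1.59$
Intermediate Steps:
$\frac{X}{\left(310227 - 1809201\right) \left(-1374952 + 1104879\right)} + \frac{919862}{-578520} = \frac{2557848}{\left(310227 - 1809201\right) \left(-1374952 + 1104879\right)} + \frac{919862}{-578520} = \frac{2557848}{\left(-1498974\right) \left(-270073\right)} + 919862 \left(- \frac{1}{578520}\right) = \frac{2557848}{404832405102} - \frac{459931}{289260} = 2557848 \cdot \frac{1}{404832405102} - \frac{459931}{289260} = \frac{426308}{67472067517} - \frac{459931}{289260} = - \frac{31032372171309247}{19516970249967420}$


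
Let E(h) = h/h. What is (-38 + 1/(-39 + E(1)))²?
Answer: 2088025/1444 ≈ 1446.0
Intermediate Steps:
E(h) = 1
(-38 + 1/(-39 + E(1)))² = (-38 + 1/(-39 + 1))² = (-38 + 1/(-38))² = (-38 - 1/38)² = (-1445/38)² = 2088025/1444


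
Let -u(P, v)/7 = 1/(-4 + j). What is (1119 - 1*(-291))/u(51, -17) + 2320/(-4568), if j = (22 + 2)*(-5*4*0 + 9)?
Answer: -170685350/3997 ≈ -42703.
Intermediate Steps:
j = 216 (j = 24*(-20*0 + 9) = 24*(0 + 9) = 24*9 = 216)
u(P, v) = -7/212 (u(P, v) = -7/(-4 + 216) = -7/212)
(1119 - 1*(-291))/u(51, -17) + 2320/(-4568) = (1119 - 1*(-291))/(-7/212) + 2320/(-4568) = (1119 + 291)*(-212/7) + 2320*(-1/4568) = 1410*(-212/7) - 290/571 = -298920/7 - 290/571 = -170685350/3997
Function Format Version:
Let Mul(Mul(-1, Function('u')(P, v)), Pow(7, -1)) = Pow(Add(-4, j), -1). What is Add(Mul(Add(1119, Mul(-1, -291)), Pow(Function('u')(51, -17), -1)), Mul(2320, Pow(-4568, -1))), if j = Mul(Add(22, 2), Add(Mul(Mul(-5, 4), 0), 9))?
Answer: Rational(-170685350, 3997) ≈ -42703.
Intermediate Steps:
j = 216 (j = Mul(24, Add(Mul(-20, 0), 9)) = Mul(24, Add(0, 9)) = Mul(24, 9) = 216)
Function('u')(P, v) = Rational(-7, 212) (Function('u')(P, v) = Mul(-7, Pow(Add(-4, 216), -1)) = Mul(-7, Pow(212, -1)) = Mul(-7, Rational(1, 212)) = Rational(-7, 212))
Add(Mul(Add(1119, Mul(-1, -291)), Pow(Function('u')(51, -17), -1)), Mul(2320, Pow(-4568, -1))) = Add(Mul(Add(1119, Mul(-1, -291)), Pow(Rational(-7, 212), -1)), Mul(2320, Pow(-4568, -1))) = Add(Mul(Add(1119, 291), Rational(-212, 7)), Mul(2320, Rational(-1, 4568))) = Add(Mul(1410, Rational(-212, 7)), Rational(-290, 571)) = Add(Rational(-298920, 7), Rational(-290, 571)) = Rational(-170685350, 3997)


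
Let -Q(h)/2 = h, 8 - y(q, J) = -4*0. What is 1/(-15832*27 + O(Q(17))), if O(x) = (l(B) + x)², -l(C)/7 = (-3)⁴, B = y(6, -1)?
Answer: -1/66263 ≈ -1.5091e-5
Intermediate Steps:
y(q, J) = 8 (y(q, J) = 8 - (-4)*0 = 8 - 1*0 = 8 + 0 = 8)
B = 8
Q(h) = -2*h
l(C) = -567 (l(C) = -7*(-3)⁴ = -7*81 = -567)
O(x) = (-567 + x)²
1/(-15832*27 + O(Q(17))) = 1/(-15832*27 + (-567 - 2*17)²) = 1/(-427464 + (-567 - 34)²) = 1/(-427464 + (-601)²) = 1/(-427464 + 361201) = 1/(-66263) = -1/66263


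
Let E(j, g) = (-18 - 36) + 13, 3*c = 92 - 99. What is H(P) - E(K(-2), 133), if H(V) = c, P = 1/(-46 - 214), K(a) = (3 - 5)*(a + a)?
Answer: 116/3 ≈ 38.667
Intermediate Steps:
K(a) = -4*a
P = -1/260 (P = 1/(-260) = -1/260 ≈ -0.0038462)
c = -7/3 (c = (92 - 99)/3 = (⅓)*(-7) = -7/3 ≈ -2.3333)
E(j, g) = -41 (E(j, g) = -54 + 13 = -41)
H(V) = -7/3
H(P) - E(K(-2), 133) = -7/3 - 1*(-41) = -7/3 + 41 = 116/3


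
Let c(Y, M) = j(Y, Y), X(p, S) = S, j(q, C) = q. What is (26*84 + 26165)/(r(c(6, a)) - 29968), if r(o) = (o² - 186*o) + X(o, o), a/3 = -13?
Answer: -28349/31042 ≈ -0.91325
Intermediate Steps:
a = -39 (a = 3*(-13) = -39)
c(Y, M) = Y
r(o) = o² - 185*o (r(o) = (o² - 186*o) + o = o² - 185*o)
(26*84 + 26165)/(r(c(6, a)) - 29968) = (26*84 + 26165)/(6*(-185 + 6) - 29968) = (2184 + 26165)/(6*(-179) - 29968) = 28349/(-1074 - 29968) = 28349/(-31042) = 28349*(-1/31042) = -28349/31042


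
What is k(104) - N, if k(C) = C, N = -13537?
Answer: 13641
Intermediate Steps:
k(104) - N = 104 - 1*(-13537) = 104 + 13537 = 13641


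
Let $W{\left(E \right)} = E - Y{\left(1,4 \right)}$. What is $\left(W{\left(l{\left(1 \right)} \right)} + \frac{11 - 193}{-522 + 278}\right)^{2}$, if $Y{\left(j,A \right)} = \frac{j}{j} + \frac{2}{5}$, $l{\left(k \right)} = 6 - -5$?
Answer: $\frac{39828721}{372100} \approx 107.04$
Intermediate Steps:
$l{\left(k \right)} = 11$ ($l{\left(k \right)} = 6 + 5 = 11$)
$Y{\left(j,A \right)} = \frac{7}{5}$ ($Y{\left(j,A \right)} = 1 + 2 \cdot \frac{1}{5} = 1 + \frac{2}{5} = \frac{7}{5}$)
$W{\left(E \right)} = - \frac{7}{5} + E$ ($W{\left(E \right)} = E - \frac{7}{5} = - \frac{7}{5} + E$)
$\left(W{\left(l{\left(1 \right)} \right)} + \frac{11 - 193}{-522 + 278}\right)^{2} = \left(\left(- \frac{7}{5} + 11\right) + \frac{11 - 193}{-522 + 278}\right)^{2} = \left(\frac{48}{5} - \frac{182}{-244}\right)^{2} = \left(\frac{48}{5} - - \frac{91}{122}\right)^{2} = \left(\frac{48}{5} + \frac{91}{122}\right)^{2} = \left(\frac{6311}{610}\right)^{2} = \frac{39828721}{372100}$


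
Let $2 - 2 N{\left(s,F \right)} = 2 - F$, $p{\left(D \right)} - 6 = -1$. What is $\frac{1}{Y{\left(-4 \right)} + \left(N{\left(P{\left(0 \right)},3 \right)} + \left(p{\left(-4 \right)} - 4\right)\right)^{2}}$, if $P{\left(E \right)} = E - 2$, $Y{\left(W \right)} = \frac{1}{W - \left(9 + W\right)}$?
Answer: $\frac{36}{221} \approx 0.1629$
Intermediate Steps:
$p{\left(D \right)} = 5$ ($p{\left(D \right)} = 6 - 1 = 5$)
$Y{\left(W \right)} = - \frac{1}{9}$ ($Y{\left(W \right)} = \frac{1}{-9} = - \frac{1}{9}$)
$P{\left(E \right)} = -2 + E$ ($P{\left(E \right)} = E - 2 = -2 + E$)
$N{\left(s,F \right)} = \frac{F}{2}$ ($N{\left(s,F \right)} = 1 - \frac{2 - F}{2} = 1 + \left(-1 + \frac{F}{2}\right) = \frac{F}{2}$)
$\frac{1}{Y{\left(-4 \right)} + \left(N{\left(P{\left(0 \right)},3 \right)} + \left(p{\left(-4 \right)} - 4\right)\right)^{2}} = \frac{1}{- \frac{1}{9} + \left(\frac{1}{2} \cdot 3 + \left(5 - 4\right)\right)^{2}} = \frac{1}{- \frac{1}{9} + \left(\frac{3}{2} + \left(5 - 4\right)\right)^{2}} = \frac{1}{- \frac{1}{9} + \left(\frac{3}{2} + 1\right)^{2}} = \frac{1}{- \frac{1}{9} + \left(\frac{5}{2}\right)^{2}} = \frac{1}{- \frac{1}{9} + \frac{25}{4}} = \frac{1}{\frac{221}{36}} = \frac{36}{221}$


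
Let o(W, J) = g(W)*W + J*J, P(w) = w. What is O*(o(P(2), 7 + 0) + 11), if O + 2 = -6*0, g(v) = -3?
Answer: -108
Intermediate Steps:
o(W, J) = J**2 - 3*W (o(W, J) = -3*W + J*J = -3*W + J**2 = J**2 - 3*W)
O = -2 (O = -2 - 6*0 = -2 + 0 = -2)
O*(o(P(2), 7 + 0) + 11) = -2*(((7 + 0)**2 - 3*2) + 11) = -2*((7**2 - 6) + 11) = -2*((49 - 6) + 11) = -2*(43 + 11) = -2*54 = -108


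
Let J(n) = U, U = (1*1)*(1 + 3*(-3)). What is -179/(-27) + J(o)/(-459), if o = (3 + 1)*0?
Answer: 113/17 ≈ 6.6471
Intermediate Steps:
o = 0 (o = 4*0 = 0)
U = -8 (U = 1*(1 - 9) = 1*(-8) = -8)
J(n) = -8
-179/(-27) + J(o)/(-459) = -179/(-27) - 8/(-459) = -179*(-1/27) - 8*(-1/459) = 179/27 + 8/459 = 113/17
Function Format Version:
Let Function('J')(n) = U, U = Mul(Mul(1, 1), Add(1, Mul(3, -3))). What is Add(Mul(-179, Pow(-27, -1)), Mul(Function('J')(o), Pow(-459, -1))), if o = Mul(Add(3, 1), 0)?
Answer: Rational(113, 17) ≈ 6.6471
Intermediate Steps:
o = 0 (o = Mul(4, 0) = 0)
U = -8 (U = Mul(1, Add(1, -9)) = Mul(1, -8) = -8)
Function('J')(n) = -8
Add(Mul(-179, Pow(-27, -1)), Mul(Function('J')(o), Pow(-459, -1))) = Add(Mul(-179, Pow(-27, -1)), Mul(-8, Pow(-459, -1))) = Add(Mul(-179, Rational(-1, 27)), Mul(-8, Rational(-1, 459))) = Add(Rational(179, 27), Rational(8, 459)) = Rational(113, 17)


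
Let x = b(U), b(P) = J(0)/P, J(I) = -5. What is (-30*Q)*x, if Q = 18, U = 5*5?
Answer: 108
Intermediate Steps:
U = 25
b(P) = -5/P
x = -⅕ (x = -5/25 = -5*1/25 = -⅕ ≈ -0.20000)
(-30*Q)*x = -30*18*(-⅕) = -540*(-⅕) = 108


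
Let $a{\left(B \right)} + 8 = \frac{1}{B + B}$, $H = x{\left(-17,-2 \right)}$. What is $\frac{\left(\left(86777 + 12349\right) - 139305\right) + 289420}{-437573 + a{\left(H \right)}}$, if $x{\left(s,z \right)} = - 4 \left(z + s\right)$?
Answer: $- \frac{37884632}{66512311} \approx -0.56959$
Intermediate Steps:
$x{\left(s,z \right)} = - 4 s - 4 z$ ($x{\left(s,z \right)} = - 4 \left(s + z\right) = - 4 s - 4 z$)
$H = 76$ ($H = \left(-4\right) \left(-17\right) - -8 = 68 + 8 = 76$)
$a{\left(B \right)} = -8 + \frac{1}{2 B}$ ($a{\left(B \right)} = -8 + \frac{1}{B + B} = -8 + \frac{1}{2 B}$)
$\frac{\left(\left(86777 + 12349\right) - 139305\right) + 289420}{-437573 + a{\left(H \right)}} = \frac{\left(\left(86777 + 12349\right) - 139305\right) + 289420}{-437573 - \left(8 - \frac{1}{2 \cdot 76}\right)} = \frac{\left(99126 - 139305\right) + 289420}{-437573 + \left(-8 + \frac{1}{2} \cdot \frac{1}{76}\right)} = \frac{-40179 + 289420}{-437573 + \left(-8 + \frac{1}{152}\right)} = \frac{249241}{-437573 - \frac{1215}{152}} = \frac{249241}{- \frac{66512311}{152}} = 249241 \left(- \frac{152}{66512311}\right) = - \frac{37884632}{66512311}$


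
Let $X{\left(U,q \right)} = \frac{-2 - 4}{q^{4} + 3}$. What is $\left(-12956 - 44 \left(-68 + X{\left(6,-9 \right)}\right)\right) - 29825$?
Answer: $- \frac{21764561}{547} \approx -39789.0$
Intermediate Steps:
$X{\left(U,q \right)} = - \frac{6}{3 + q^{4}}$
$\left(-12956 - 44 \left(-68 + X{\left(6,-9 \right)}\right)\right) - 29825 = \left(-12956 - 44 \left(-68 - \frac{6}{3 + \left(-9\right)^{4}}\right)\right) - 29825 = \left(-12956 - 44 \left(-68 - \frac{6}{3 + 6561}\right)\right) - 29825 = \left(-12956 - 44 \left(-68 - \frac{6}{6564}\right)\right) - 29825 = \left(-12956 - 44 \left(-68 - \frac{1}{1094}\right)\right) - 29825 = \left(-12956 - - \frac{1636646}{547}\right) - 29825 = \left(-12956 + \frac{1636646}{547}\right) - 29825 = - \frac{5450286}{547} - 29825 = - \frac{21764561}{547}$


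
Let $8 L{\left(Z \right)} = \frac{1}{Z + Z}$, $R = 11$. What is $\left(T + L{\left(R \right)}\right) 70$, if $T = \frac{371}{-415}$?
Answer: $- \frac{454167}{7304} \approx -62.181$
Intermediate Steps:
$L{\left(Z \right)} = \frac{1}{16 Z}$ ($L{\left(Z \right)} = \frac{1}{8 \left(Z + Z\right)} = \frac{1}{8 \cdot 2 Z} = \frac{\frac{1}{2} \frac{1}{Z}}{8} = \frac{1}{16 Z}$)
$T = - \frac{371}{415}$ ($T = 371 \left(- \frac{1}{415}\right) = - \frac{371}{415} \approx -0.89398$)
$\left(T + L{\left(R \right)}\right) 70 = \left(- \frac{371}{415} + \frac{1}{16 \cdot 11}\right) 70 = \left(- \frac{371}{415} + \frac{1}{16} \cdot \frac{1}{11}\right) 70 = \left(- \frac{371}{415} + \frac{1}{176}\right) 70 = \left(- \frac{64881}{73040}\right) 70 = - \frac{454167}{7304}$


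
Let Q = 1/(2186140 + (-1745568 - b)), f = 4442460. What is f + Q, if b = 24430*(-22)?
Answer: 4344868038721/978032 ≈ 4.4425e+6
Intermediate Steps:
b = -537460
Q = 1/978032 (Q = 1/(2186140 + (-1745568 - 1*(-537460))) = 1/(2186140 + (-1745568 + 537460)) = 1/(2186140 - 1208108) = 1/978032 ≈ 1.0225e-6)
f + Q = 4442460 + 1/978032 = 4344868038721/978032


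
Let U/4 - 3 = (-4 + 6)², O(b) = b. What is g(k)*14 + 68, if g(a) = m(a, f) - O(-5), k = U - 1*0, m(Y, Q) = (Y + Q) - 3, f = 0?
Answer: 488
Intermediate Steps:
m(Y, Q) = -3 + Q + Y (m(Y, Q) = (Q + Y) - 3 = -3 + Q + Y)
U = 28 (U = 12 + 4*(-4 + 6)² = 12 + 4*2² = 12 + 4*4 = 12 + 16 = 28)
k = 28 (k = 28 - 1*0 = 28 + 0 = 28)
g(a) = 2 + a (g(a) = (-3 + 0 + a) - 1*(-5) = (-3 + a) + 5 = 2 + a)
g(k)*14 + 68 = (2 + 28)*14 + 68 = 30*14 + 68 = 420 + 68 = 488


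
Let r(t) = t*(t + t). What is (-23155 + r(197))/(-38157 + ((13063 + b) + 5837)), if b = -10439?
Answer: -54463/29696 ≈ -1.8340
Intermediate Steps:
r(t) = 2*t² (r(t) = t*(2*t) = 2*t²)
(-23155 + r(197))/(-38157 + ((13063 + b) + 5837)) = (-23155 + 2*197²)/(-38157 + ((13063 - 10439) + 5837)) = (-23155 + 2*38809)/(-38157 + (2624 + 5837)) = (-23155 + 77618)/(-38157 + 8461) = 54463/(-29696) = 54463*(-1/29696) = -54463/29696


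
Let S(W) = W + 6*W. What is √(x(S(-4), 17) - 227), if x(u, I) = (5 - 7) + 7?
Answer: I*√222 ≈ 14.9*I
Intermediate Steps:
S(W) = 7*W
x(u, I) = 5 (x(u, I) = -2 + 7 = 5)
√(x(S(-4), 17) - 227) = √(5 - 227) = √(-222) = I*√222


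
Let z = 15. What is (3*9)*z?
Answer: 405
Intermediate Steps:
(3*9)*z = (3*9)*15 = 27*15 = 405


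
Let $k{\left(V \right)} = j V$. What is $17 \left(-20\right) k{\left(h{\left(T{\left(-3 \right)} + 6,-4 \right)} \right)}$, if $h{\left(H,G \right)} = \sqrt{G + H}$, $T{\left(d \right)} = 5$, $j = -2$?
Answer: $680 \sqrt{7} \approx 1799.1$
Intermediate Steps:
$k{\left(V \right)} = - 2 V$
$17 \left(-20\right) k{\left(h{\left(T{\left(-3 \right)} + 6,-4 \right)} \right)} = 17 \left(-20\right) \left(- 2 \sqrt{-4 + \left(5 + 6\right)}\right) = - 340 \left(- 2 \sqrt{-4 + 11}\right) = - 340 \left(- 2 \sqrt{7}\right) = 680 \sqrt{7}$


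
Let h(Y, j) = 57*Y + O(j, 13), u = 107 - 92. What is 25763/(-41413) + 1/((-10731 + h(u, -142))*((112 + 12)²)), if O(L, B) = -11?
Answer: -3916556018069/6295708289456 ≈ -0.62210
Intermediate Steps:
u = 15
h(Y, j) = -11 + 57*Y (h(Y, j) = 57*Y - 11 = -11 + 57*Y)
25763/(-41413) + 1/((-10731 + h(u, -142))*((112 + 12)²)) = 25763/(-41413) + 1/((-10731 + (-11 + 57*15))*((112 + 12)²)) = 25763*(-1/41413) + 1/((-10731 + (-11 + 855))*(124²)) = -25763/41413 + 1/((-10731 + 844)*15376) = -25763/41413 + (1/15376)/(-9887) = -25763/41413 - 1/9887*1/15376 = -25763/41413 - 1/152022512 = -3916556018069/6295708289456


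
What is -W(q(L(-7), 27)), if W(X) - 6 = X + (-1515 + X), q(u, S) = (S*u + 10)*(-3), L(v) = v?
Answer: 435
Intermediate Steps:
q(u, S) = -30 - 3*S*u (q(u, S) = (10 + S*u)*(-3) = -30 - 3*S*u)
W(X) = -1509 + 2*X (W(X) = 6 + (X + (-1515 + X)) = 6 + (-1515 + 2*X) = -1509 + 2*X)
-W(q(L(-7), 27)) = -(-1509 + 2*(-30 - 3*27*(-7))) = -(-1509 + 2*(-30 + 567)) = -(-1509 + 2*537) = -(-1509 + 1074) = -1*(-435) = 435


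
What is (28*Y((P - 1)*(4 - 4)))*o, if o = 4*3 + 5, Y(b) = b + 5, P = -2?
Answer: 2380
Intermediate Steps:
Y(b) = 5 + b
o = 17 (o = 12 + 5 = 17)
(28*Y((P - 1)*(4 - 4)))*o = (28*(5 + (-2 - 1)*(4 - 4)))*17 = (28*(5 - 3*0))*17 = (28*(5 + 0))*17 = (28*5)*17 = 140*17 = 2380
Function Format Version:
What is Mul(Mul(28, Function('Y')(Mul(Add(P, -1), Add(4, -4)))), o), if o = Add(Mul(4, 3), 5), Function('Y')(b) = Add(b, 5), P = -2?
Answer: 2380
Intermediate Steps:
Function('Y')(b) = Add(5, b)
o = 17 (o = Add(12, 5) = 17)
Mul(Mul(28, Function('Y')(Mul(Add(P, -1), Add(4, -4)))), o) = Mul(Mul(28, Add(5, Mul(Add(-2, -1), Add(4, -4)))), 17) = Mul(Mul(28, Add(5, Mul(-3, 0))), 17) = Mul(Mul(28, Add(5, 0)), 17) = Mul(Mul(28, 5), 17) = Mul(140, 17) = 2380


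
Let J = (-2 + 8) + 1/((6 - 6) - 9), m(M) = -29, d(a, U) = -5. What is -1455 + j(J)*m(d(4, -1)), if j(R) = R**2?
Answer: -199316/81 ≈ -2460.7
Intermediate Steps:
J = 53/9 (J = 6 + 1/(0 - 9) = 6 + 1/(-9) = 6 - 1/9 = 53/9 ≈ 5.8889)
-1455 + j(J)*m(d(4, -1)) = -1455 + (53/9)**2*(-29) = -1455 + (2809/81)*(-29) = -1455 - 81461/81 = -199316/81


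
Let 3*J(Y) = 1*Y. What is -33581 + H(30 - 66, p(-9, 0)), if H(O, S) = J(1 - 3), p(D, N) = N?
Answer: -100745/3 ≈ -33582.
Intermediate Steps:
J(Y) = Y/3 (J(Y) = (1*Y)/3 = Y/3)
H(O, S) = -⅔ (H(O, S) = (1 - 3)/3 = (⅓)*(-2) = -⅔)
-33581 + H(30 - 66, p(-9, 0)) = -33581 - ⅔ = -100745/3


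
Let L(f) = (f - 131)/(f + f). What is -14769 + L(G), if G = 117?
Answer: -1727980/117 ≈ -14769.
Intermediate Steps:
L(f) = (-131 + f)/(2*f) (L(f) = (-131 + f)/((2*f)) = (-131 + f)*(1/(2*f)) = (-131 + f)/(2*f))
-14769 + L(G) = -14769 + (1/2)*(-131 + 117)/117 = -14769 + (1/2)*(1/117)*(-14) = -14769 - 7/117 = -1727980/117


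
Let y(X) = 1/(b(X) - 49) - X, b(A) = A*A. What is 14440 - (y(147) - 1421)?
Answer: 345132479/21560 ≈ 16008.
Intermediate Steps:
b(A) = A²
y(X) = 1/(-49 + X²) - X (y(X) = 1/(X² - 49) - X = 1/(-49 + X²) - X)
14440 - (y(147) - 1421) = 14440 - ((1 - 1*147³ + 49*147)/(-49 + 147²) - 1421) = 14440 - ((1 - 1*3176523 + 7203)/(-49 + 21609) - 1421) = 14440 - ((1 - 3176523 + 7203)/21560 - 1421) = 14440 - ((1/21560)*(-3169319) - 1421) = 14440 - (-3169319/21560 - 1421) = 14440 - 1*(-33806079/21560) = 14440 + 33806079/21560 = 345132479/21560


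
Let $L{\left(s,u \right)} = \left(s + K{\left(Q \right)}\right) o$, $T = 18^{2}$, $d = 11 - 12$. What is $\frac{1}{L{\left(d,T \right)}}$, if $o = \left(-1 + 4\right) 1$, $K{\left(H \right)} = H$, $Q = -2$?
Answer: $- \frac{1}{9} \approx -0.11111$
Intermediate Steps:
$d = -1$
$o = 3$ ($o = 3 \cdot 1 = 3$)
$T = 324$
$L{\left(s,u \right)} = -6 + 3 s$ ($L{\left(s,u \right)} = \left(s - 2\right) 3 = \left(-2 + s\right) 3 = -6 + 3 s$)
$\frac{1}{L{\left(d,T \right)}} = \frac{1}{-6 + 3 \left(-1\right)} = \frac{1}{-6 - 3} = \frac{1}{-9} = - \frac{1}{9}$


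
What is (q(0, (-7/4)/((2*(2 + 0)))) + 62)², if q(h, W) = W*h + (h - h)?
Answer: 3844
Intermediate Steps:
q(h, W) = W*h (q(h, W) = W*h + 0 = W*h)
(q(0, (-7/4)/((2*(2 + 0)))) + 62)² = (((-7/4)/((2*(2 + 0))))*0 + 62)² = (((-7*¼)/((2*2)))*0 + 62)² = (-7/4/4*0 + 62)² = (-7/4*¼*0 + 62)² = (-7/16*0 + 62)² = (0 + 62)² = 62² = 3844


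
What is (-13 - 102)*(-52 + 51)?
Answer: 115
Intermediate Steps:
(-13 - 102)*(-52 + 51) = -115*(-1) = 115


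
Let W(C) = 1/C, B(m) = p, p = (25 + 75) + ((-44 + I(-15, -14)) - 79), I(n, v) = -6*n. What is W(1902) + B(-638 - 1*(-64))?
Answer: 127435/1902 ≈ 67.000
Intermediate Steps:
p = 67 (p = (25 + 75) + ((-44 - 6*(-15)) - 79) = 100 + ((-44 + 90) - 79) = 100 + (46 - 79) = 100 - 33 = 67)
B(m) = 67
W(1902) + B(-638 - 1*(-64)) = 1/1902 + 67 = 127435/1902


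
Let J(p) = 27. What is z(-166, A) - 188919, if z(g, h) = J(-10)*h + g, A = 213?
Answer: -183334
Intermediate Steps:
z(g, h) = g + 27*h (z(g, h) = 27*h + g = g + 27*h)
z(-166, A) - 188919 = (-166 + 27*213) - 188919 = (-166 + 5751) - 188919 = 5585 - 188919 = -183334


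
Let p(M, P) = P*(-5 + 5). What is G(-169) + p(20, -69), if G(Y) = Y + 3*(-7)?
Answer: -190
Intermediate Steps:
p(M, P) = 0 (p(M, P) = P*0 = 0)
G(Y) = -21 + Y (G(Y) = Y - 21 = -21 + Y)
G(-169) + p(20, -69) = (-21 - 169) + 0 = -190 + 0 = -190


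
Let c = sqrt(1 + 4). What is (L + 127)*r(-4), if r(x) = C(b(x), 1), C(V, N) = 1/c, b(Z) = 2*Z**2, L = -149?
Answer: -22*sqrt(5)/5 ≈ -9.8387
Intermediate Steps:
c = sqrt(5) ≈ 2.2361
C(V, N) = sqrt(5)/5 (C(V, N) = 1/(sqrt(5)) = sqrt(5)/5)
r(x) = sqrt(5)/5
(L + 127)*r(-4) = (-149 + 127)*(sqrt(5)/5) = -22*sqrt(5)/5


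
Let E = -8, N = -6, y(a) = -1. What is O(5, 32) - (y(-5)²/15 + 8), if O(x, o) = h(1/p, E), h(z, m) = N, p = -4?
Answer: -211/15 ≈ -14.067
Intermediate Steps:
h(z, m) = -6
O(x, o) = -6
O(5, 32) - (y(-5)²/15 + 8) = -6 - ((-1)²/15 + 8) = -6 - (1*(1/15) + 8) = -6 - (1/15 + 8) = -6 - 1*121/15 = -6 - 121/15 = -211/15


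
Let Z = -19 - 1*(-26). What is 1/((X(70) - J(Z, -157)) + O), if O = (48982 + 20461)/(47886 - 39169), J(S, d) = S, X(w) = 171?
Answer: 8717/1499031 ≈ 0.0058151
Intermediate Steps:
Z = 7 (Z = -19 + 26 = 7)
O = 69443/8717 ≈ 7.9664
1/((X(70) - J(Z, -157)) + O) = 1/((171 - 1*7) + 69443/8717) = 1/((171 - 7) + 69443/8717) = 1/(164 + 69443/8717) = 1/(1499031/8717) = 8717/1499031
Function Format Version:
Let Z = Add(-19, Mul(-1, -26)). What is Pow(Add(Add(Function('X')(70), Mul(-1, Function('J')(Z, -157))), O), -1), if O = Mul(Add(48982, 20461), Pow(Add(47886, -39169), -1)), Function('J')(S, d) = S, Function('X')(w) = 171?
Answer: Rational(8717, 1499031) ≈ 0.0058151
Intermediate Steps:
Z = 7 (Z = Add(-19, 26) = 7)
O = Rational(69443, 8717) (O = Mul(69443, Pow(8717, -1)) = Mul(69443, Rational(1, 8717)) = Rational(69443, 8717) ≈ 7.9664)
Pow(Add(Add(Function('X')(70), Mul(-1, Function('J')(Z, -157))), O), -1) = Pow(Add(Add(171, Mul(-1, 7)), Rational(69443, 8717)), -1) = Pow(Add(Add(171, -7), Rational(69443, 8717)), -1) = Pow(Add(164, Rational(69443, 8717)), -1) = Pow(Rational(1499031, 8717), -1) = Rational(8717, 1499031)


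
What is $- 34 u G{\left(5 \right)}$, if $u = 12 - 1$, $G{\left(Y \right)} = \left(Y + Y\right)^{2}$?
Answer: $-37400$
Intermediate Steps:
$G{\left(Y \right)} = 4 Y^{2}$ ($G{\left(Y \right)} = \left(2 Y\right)^{2} = 4 Y^{2}$)
$u = 11$ ($u = 12 - 1 = 11$)
$- 34 u G{\left(5 \right)} = \left(-34\right) 11 \cdot 4 \cdot 5^{2} = - 374 \cdot 4 \cdot 25 = \left(-374\right) 100 = -37400$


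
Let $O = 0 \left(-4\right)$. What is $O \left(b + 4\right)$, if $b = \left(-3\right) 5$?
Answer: $0$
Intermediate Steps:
$b = -15$
$O = 0$
$O \left(b + 4\right) = 0 \left(-15 + 4\right) = 0 \left(-11\right) = 0$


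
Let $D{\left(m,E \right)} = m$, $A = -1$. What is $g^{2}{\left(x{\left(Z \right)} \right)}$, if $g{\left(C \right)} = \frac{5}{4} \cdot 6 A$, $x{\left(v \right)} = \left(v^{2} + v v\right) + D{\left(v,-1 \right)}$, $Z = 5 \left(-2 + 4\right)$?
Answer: $\frac{225}{4} \approx 56.25$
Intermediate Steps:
$Z = 10$ ($Z = 5 \cdot 2 = 10$)
$x{\left(v \right)} = v + 2 v^{2}$ ($x{\left(v \right)} = \left(v^{2} + v v\right) + v = \left(v^{2} + v^{2}\right) + v = 2 v^{2} + v = v + 2 v^{2}$)
$g{\left(C \right)} = - \frac{15}{2}$ ($g{\left(C \right)} = \frac{5}{4} \cdot 6 \left(-1\right) = \frac{15}{2} \left(-1\right) = - \frac{15}{2}$)
$g^{2}{\left(x{\left(Z \right)} \right)} = \left(- \frac{15}{2}\right)^{2} = \frac{225}{4}$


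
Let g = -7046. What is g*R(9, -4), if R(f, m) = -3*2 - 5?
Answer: 77506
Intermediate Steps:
R(f, m) = -11 (R(f, m) = -6 - 5 = -11)
g*R(9, -4) = -7046*(-11) = 77506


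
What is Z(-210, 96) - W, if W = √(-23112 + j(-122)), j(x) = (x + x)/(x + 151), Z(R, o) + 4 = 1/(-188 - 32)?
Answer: -881/220 - 2*I*√4861067/29 ≈ -4.0045 - 152.05*I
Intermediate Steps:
Z(R, o) = -881/220 (Z(R, o) = -4 + 1/(-188 - 32) = -4 + 1/(-220) = -4 - 1/220 = -881/220)
j(x) = 2*x/(151 + x) (j(x) = (2*x)/(151 + x) = 2*x/(151 + x))
W = 2*I*√4861067/29 (W = √(-23112 + 2*(-122)/(151 - 122)) = √(-23112 + 2*(-122)/29) = √(-23112 + 2*(-122)*(1/29)) = √(-23112 - 244/29) = √(-670492/29) = 2*I*√4861067/29 ≈ 152.05*I)
Z(-210, 96) - W = -881/220 - 2*I*√4861067/29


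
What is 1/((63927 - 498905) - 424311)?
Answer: -1/859289 ≈ -1.1638e-6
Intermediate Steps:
1/((63927 - 498905) - 424311) = 1/(-434978 - 424311) = 1/(-859289) = -1/859289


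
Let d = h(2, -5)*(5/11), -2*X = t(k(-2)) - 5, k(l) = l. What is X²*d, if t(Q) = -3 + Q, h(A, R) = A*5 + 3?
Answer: 1625/11 ≈ 147.73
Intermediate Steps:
h(A, R) = 3 + 5*A (h(A, R) = 5*A + 3 = 3 + 5*A)
X = 5 (X = -((-3 - 2) - 5)/2 = -(-5 - 5)/2 = -½*(-10) = 5)
d = 65/11 (d = (3 + 5*2)*(5/11) = (3 + 10)*(5*(1/11)) = 13*(5/11) = 65/11 ≈ 5.9091)
X²*d = 5²*(65/11) = 25*(65/11) = 1625/11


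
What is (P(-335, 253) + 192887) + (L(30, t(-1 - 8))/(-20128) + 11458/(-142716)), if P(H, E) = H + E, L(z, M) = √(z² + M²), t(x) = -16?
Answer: 4072419308777/21121968 ≈ 1.9281e+5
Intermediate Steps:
L(z, M) = √(M² + z²)
P(H, E) = E + H
(P(-335, 253) + 192887) + (L(30, t(-1 - 8))/(-20128) + 11458/(-142716)) = ((253 - 335) + 192887) + (√((-16)² + 30²)/(-20128) + 11458/(-142716)) = (-82 + 192887) + (√(256 + 900)*(-1/20128) + 11458*(-1/142716)) = 192805 + (√1156*(-1/20128) - 5729/71358) = 192805 + (34*(-1/20128) - 5729/71358) = 192805 + (-1/592 - 5729/71358) = 192805 - 1731463/21121968 = 4072419308777/21121968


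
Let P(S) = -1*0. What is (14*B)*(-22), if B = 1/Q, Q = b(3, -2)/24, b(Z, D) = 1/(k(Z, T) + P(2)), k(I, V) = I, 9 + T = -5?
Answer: -22176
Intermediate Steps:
T = -14 (T = -9 - 5 = -14)
P(S) = 0
b(Z, D) = 1/Z (b(Z, D) = 1/(Z + 0) = 1/Z)
Q = 1/72 (Q = 1/(3*24) = (⅓)*(1/24) = 1/72 ≈ 0.013889)
B = 72 (B = 1/(1/72) = 72)
(14*B)*(-22) = (14*72)*(-22) = 1008*(-22) = -22176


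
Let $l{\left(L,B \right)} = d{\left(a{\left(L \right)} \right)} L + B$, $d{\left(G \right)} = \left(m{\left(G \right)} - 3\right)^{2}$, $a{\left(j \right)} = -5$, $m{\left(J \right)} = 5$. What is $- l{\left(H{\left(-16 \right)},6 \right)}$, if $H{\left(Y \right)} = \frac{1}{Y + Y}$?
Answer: $- \frac{47}{8} \approx -5.875$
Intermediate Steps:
$H{\left(Y \right)} = \frac{1}{2 Y}$
$d{\left(G \right)} = 4$ ($d{\left(G \right)} = \left(5 - 3\right)^{2} = 2^{2} = 4$)
$l{\left(L,B \right)} = B + 4 L$ ($l{\left(L,B \right)} = 4 L + B = B + 4 L$)
$- l{\left(H{\left(-16 \right)},6 \right)} = - (6 + 4 \frac{1}{2 \left(-16\right)}) = - (6 + 4 \cdot \frac{1}{2} \left(- \frac{1}{16}\right)) = - (6 + 4 \left(- \frac{1}{32}\right)) = - (6 - \frac{1}{8}) = \left(-1\right) \frac{47}{8} = - \frac{47}{8}$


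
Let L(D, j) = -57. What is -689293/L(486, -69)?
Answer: 689293/57 ≈ 12093.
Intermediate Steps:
-689293/L(486, -69) = -689293/(-57) = -689293*(-1/57) = 689293/57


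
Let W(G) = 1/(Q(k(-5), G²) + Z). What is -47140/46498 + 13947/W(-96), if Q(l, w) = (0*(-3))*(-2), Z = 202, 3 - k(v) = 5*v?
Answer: 65499244636/23249 ≈ 2.8173e+6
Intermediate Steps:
k(v) = 3 - 5*v
Q(l, w) = 0 (Q(l, w) = 0*(-2) = 0)
W(G) = 1/202 (W(G) = 1/(0 + 202) = 1/202)
-47140/46498 + 13947/W(-96) = -47140/46498 + 13947/(1/202) = -47140*1/46498 + 13947*202 = -23570/23249 + 2817294 = 65499244636/23249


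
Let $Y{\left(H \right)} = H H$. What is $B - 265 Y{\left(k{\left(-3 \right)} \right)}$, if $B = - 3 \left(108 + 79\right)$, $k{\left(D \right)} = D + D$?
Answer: $-10101$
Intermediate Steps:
$k{\left(D \right)} = 2 D$
$Y{\left(H \right)} = H^{2}$
$B = -561$ ($B = \left(-3\right) 187 = -561$)
$B - 265 Y{\left(k{\left(-3 \right)} \right)} = -561 - 265 \left(2 \left(-3\right)\right)^{2} = -561 - 265 \left(-6\right)^{2} = -561 - 265 \cdot 36 = -561 - 9540 = -10101$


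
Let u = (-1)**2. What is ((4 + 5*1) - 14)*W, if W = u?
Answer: -5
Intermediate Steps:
u = 1
W = 1
((4 + 5*1) - 14)*W = ((4 + 5*1) - 14)*1 = ((4 + 5) - 14)*1 = (9 - 14)*1 = -5*1 = -5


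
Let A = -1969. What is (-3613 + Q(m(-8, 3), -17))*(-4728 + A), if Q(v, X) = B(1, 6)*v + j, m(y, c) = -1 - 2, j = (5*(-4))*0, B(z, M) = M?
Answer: 24316807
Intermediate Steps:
j = 0 (j = -20*0 = 0)
m(y, c) = -3
Q(v, X) = 6*v (Q(v, X) = 6*v + 0 = 6*v)
(-3613 + Q(m(-8, 3), -17))*(-4728 + A) = (-3613 + 6*(-3))*(-4728 - 1969) = (-3613 - 18)*(-6697) = -3631*(-6697) = 24316807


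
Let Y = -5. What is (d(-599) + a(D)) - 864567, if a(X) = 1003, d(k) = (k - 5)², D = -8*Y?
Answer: -498748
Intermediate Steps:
D = 40 (D = -8*(-5) = 40)
d(k) = (-5 + k)²
(d(-599) + a(D)) - 864567 = ((-5 - 599)² + 1003) - 864567 = ((-604)² + 1003) - 864567 = (364816 + 1003) - 864567 = 365819 - 864567 = -498748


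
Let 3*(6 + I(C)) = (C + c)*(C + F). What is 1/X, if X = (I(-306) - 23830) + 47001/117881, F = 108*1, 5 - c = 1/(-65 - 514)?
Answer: -22751033/90315123199 ≈ -0.00025191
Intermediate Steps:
c = 2896/579 (c = 5 - 1/(-65 - 514) = 5 - 1/(-579) = 5 - 1*(-1/579) = 5 + 1/579 = 2896/579 ≈ 5.0017)
F = 108
I(C) = -6 + (108 + C)*(2896/579 + C)/3 (I(C) = -6 + ((C + 2896/579)*(C + 108))/3 = -6 + ((2896/579 + C)*(108 + C))/3 = -6 + ((108 + C)*(2896/579 + C))/3 = -6 + (108 + C)*(2896/579 + C)/3)
X = -90315123199/22751033 (X = ((33594/193 + (⅓)*(-306)² + (65428/1737)*(-306)) - 23830) + 47001/117881 = ((33594/193 + (⅓)*93636 - 2224552/193) - 23830) + 47001*(1/117881) = ((33594/193 + 31212 - 2224552/193) - 23830) + 47001/117881 = (3832958/193 - 23830) + 47001/117881 = -766232/193 + 47001/117881 = -90315123199/22751033 ≈ -3969.7)
1/X = 1/(-90315123199/22751033) = -22751033/90315123199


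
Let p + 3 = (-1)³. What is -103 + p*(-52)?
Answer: 105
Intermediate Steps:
p = -4 (p = -3 + (-1)³ = -3 - 1 = -4)
-103 + p*(-52) = -103 - 4*(-52) = -103 + 208 = 105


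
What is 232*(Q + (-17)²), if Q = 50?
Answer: 78648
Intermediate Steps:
232*(Q + (-17)²) = 232*(50 + (-17)²) = 232*(50 + 289) = 232*339 = 78648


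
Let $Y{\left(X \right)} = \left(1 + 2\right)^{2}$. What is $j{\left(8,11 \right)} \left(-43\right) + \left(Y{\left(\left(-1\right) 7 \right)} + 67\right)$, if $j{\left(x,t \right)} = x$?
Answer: $-268$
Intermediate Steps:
$Y{\left(X \right)} = 9$ ($Y{\left(X \right)} = 3^{2} = 9$)
$j{\left(8,11 \right)} \left(-43\right) + \left(Y{\left(\left(-1\right) 7 \right)} + 67\right) = 8 \left(-43\right) + \left(9 + 67\right) = -344 + 76 = -268$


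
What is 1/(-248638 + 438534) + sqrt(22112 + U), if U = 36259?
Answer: 1/189896 + sqrt(58371) ≈ 241.60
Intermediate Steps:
1/(-248638 + 438534) + sqrt(22112 + U) = 1/(-248638 + 438534) + sqrt(22112 + 36259) = 1/189896 + sqrt(58371)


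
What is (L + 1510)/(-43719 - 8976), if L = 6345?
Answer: -1571/10539 ≈ -0.14907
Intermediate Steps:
(L + 1510)/(-43719 - 8976) = (6345 + 1510)/(-43719 - 8976) = 7855/(-52695) = 7855*(-1/52695) = -1571/10539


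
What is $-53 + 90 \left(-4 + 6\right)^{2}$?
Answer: $307$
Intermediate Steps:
$-53 + 90 \left(-4 + 6\right)^{2} = -53 + 90 \cdot 2^{2} = -53 + 90 \cdot 4 = -53 + 360 = 307$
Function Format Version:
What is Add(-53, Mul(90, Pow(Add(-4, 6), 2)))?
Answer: 307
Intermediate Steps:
Add(-53, Mul(90, Pow(Add(-4, 6), 2))) = Add(-53, Mul(90, Pow(2, 2))) = Add(-53, Mul(90, 4)) = Add(-53, 360) = 307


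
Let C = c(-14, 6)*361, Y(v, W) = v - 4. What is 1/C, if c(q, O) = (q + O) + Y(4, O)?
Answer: -1/2888 ≈ -0.00034626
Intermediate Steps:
Y(v, W) = -4 + v
c(q, O) = O + q (c(q, O) = (q + O) + (-4 + 4) = (O + q) + 0 = O + q)
C = -2888 (C = (6 - 14)*361 = -8*361 = -2888)
1/C = 1/(-2888) = -1/2888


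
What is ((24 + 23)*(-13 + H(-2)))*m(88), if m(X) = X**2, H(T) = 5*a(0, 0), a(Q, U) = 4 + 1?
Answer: 4367616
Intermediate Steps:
a(Q, U) = 5
H(T) = 25 (H(T) = 5*5 = 25)
((24 + 23)*(-13 + H(-2)))*m(88) = ((24 + 23)*(-13 + 25))*88**2 = (47*12)*7744 = 564*7744 = 4367616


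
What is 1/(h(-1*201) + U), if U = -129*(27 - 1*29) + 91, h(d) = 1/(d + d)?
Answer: 402/140297 ≈ 0.0028654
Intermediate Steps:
h(d) = 1/(2*d)
U = 349 (U = -129*(27 - 29) + 91 = -129*(-2) + 91 = 258 + 91 = 349)
1/(h(-1*201) + U) = 1/(1/(2*((-1*201))) + 349) = 1/((½)/(-201) + 349) = 1/((½)*(-1/201) + 349) = 1/(-1/402 + 349) = 1/(140297/402) = 402/140297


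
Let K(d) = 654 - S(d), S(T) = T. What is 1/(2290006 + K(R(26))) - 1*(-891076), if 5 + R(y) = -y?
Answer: 2041179773517/2290691 ≈ 8.9108e+5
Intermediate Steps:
R(y) = -5 - y
K(d) = 654 - d
1/(2290006 + K(R(26))) - 1*(-891076) = 1/(2290006 + (654 - (-5 - 1*26))) - 1*(-891076) = 1/(2290006 + (654 - (-5 - 26))) + 891076 = 1/(2290006 + (654 - 1*(-31))) + 891076 = 1/(2290006 + (654 + 31)) + 891076 = 1/(2290006 + 685) + 891076 = 1/2290691 + 891076 = 2041179773517/2290691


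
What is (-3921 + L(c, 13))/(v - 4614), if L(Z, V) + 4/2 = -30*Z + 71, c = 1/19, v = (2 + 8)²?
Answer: 36609/42883 ≈ 0.85369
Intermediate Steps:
v = 100 (v = 10² = 100)
c = 1/19 ≈ 0.052632
L(Z, V) = 69 - 30*Z (L(Z, V) = -2 + (-30*Z + 71) = -2 + (71 - 30*Z) = 69 - 30*Z)
(-3921 + L(c, 13))/(v - 4614) = (-3921 + (69 - 30*1/19))/(100 - 4614) = (-3921 + (69 - 30/19))/(-4514) = (-3921 + 1281/19)*(-1/4514) = -73218/19*(-1/4514) = 36609/42883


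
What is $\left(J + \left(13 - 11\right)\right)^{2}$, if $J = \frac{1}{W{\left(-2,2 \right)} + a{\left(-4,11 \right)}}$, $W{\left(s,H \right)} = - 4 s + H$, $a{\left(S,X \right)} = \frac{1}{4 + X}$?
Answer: $\frac{100489}{22801} \approx 4.4072$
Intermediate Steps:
$W{\left(s,H \right)} = H - 4 s$
$J = \frac{15}{151}$ ($J = \frac{1}{\left(2 - -8\right) + \frac{1}{4 + 11}} = \frac{1}{\left(2 + 8\right) + \frac{1}{15}} = \frac{1}{10 + \frac{1}{15}} = \frac{1}{\frac{151}{15}} = \frac{15}{151} \approx 0.099338$)
$\left(J + \left(13 - 11\right)\right)^{2} = \left(\frac{15}{151} + \left(13 - 11\right)\right)^{2} = \left(\frac{15}{151} + 2\right)^{2} = \left(\frac{317}{151}\right)^{2} = \frac{100489}{22801}$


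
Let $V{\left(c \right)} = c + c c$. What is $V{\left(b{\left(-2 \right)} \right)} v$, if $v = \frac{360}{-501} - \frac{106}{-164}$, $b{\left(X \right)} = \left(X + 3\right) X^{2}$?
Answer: $- \frac{9890}{6847} \approx -1.4444$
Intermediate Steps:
$b{\left(X \right)} = X^{2} \left(3 + X\right)$ ($b{\left(X \right)} = \left(3 + X\right) X^{2} = X^{2} \left(3 + X\right)$)
$V{\left(c \right)} = c + c^{2}$
$v = - \frac{989}{13694}$ ($v = 360 \left(- \frac{1}{501}\right) - - \frac{53}{82} = - \frac{120}{167} + \frac{53}{82} = - \frac{989}{13694} \approx -0.072221$)
$V{\left(b{\left(-2 \right)} \right)} v = \left(-2\right)^{2} \left(3 - 2\right) \left(1 + \left(-2\right)^{2} \left(3 - 2\right)\right) \left(- \frac{989}{13694}\right) = 4 \cdot 1 \left(1 + 4 \cdot 1\right) \left(- \frac{989}{13694}\right) = 4 \left(1 + 4\right) \left(- \frac{989}{13694}\right) = 4 \cdot 5 \left(- \frac{989}{13694}\right) = 20 \left(- \frac{989}{13694}\right) = - \frac{9890}{6847}$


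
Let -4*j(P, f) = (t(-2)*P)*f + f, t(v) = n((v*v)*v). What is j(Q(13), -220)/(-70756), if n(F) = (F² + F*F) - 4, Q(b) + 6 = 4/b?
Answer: 10285/18772 ≈ 0.54789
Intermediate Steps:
Q(b) = -6 + 4/b
n(F) = -4 + 2*F² (n(F) = (F² + F²) - 4 = 2*F² - 4 = -4 + 2*F²)
t(v) = -4 + 2*v⁶ (t(v) = -4 + 2*((v*v)*v)² = -4 + 2*(v²*v)² = -4 + 2*(v³)² = -4 + 2*v⁶)
j(P, f) = -f/4 - 31*P*f (j(P, f) = -(((-4 + 2*(-2)⁶)*P)*f + f)/4 = -(((-4 + 2*64)*P)*f + f)/4 = -(((-4 + 128)*P)*f + f)/4 = -((124*P)*f + f)/4 = -(124*P*f + f)/4 = -(f + 124*P*f)/4 = -f/4 - 31*P*f)
j(Q(13), -220)/(-70756) = -¼*(-220)*(1 + 124*(-6 + 4/13))/(-70756) = -¼*(-220)*(1 + 124*(-6 + 4*(1/13)))*(-1/70756) = -¼*(-220)*(1 + 124*(-6 + 4/13))*(-1/70756) = -¼*(-220)*(1 + 124*(-74/13))*(-1/70756) = -¼*(-220)*(1 - 9176/13)*(-1/70756) = -¼*(-220)*(-9163/13)*(-1/70756) = -503965/13*(-1/70756) = 10285/18772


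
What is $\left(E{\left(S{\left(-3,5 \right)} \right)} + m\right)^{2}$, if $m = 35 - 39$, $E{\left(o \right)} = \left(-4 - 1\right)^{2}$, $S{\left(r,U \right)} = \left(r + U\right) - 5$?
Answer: $441$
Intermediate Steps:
$S{\left(r,U \right)} = -5 + U + r$ ($S{\left(r,U \right)} = \left(U + r\right) - 5 = -5 + U + r$)
$E{\left(o \right)} = 25$ ($E{\left(o \right)} = \left(-5\right)^{2} = 25$)
$m = -4$
$\left(E{\left(S{\left(-3,5 \right)} \right)} + m\right)^{2} = \left(25 - 4\right)^{2} = 21^{2} = 441$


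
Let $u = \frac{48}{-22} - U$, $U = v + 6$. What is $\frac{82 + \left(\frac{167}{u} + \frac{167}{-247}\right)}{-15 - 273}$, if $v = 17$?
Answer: $- \frac{638795}{2463084} \approx -0.25935$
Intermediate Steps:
$U = 23$ ($U = 17 + 6 = 23$)
$u = - \frac{277}{11}$ ($u = \frac{48}{-22} - 23 = 48 \left(- \frac{1}{22}\right) - 23 = - \frac{24}{11} - 23 = - \frac{277}{11} \approx -25.182$)
$\frac{82 + \left(\frac{167}{u} + \frac{167}{-247}\right)}{-15 - 273} = \frac{82 + \left(\frac{167}{- \frac{277}{11}} + \frac{167}{-247}\right)}{-15 - 273} = \frac{82 + \left(167 \left(- \frac{11}{277}\right) + 167 \left(- \frac{1}{247}\right)\right)}{-288} = \left(82 - \frac{499998}{68419}\right) \left(- \frac{1}{288}\right) = \frac{5110360}{68419} \left(- \frac{1}{288}\right) = - \frac{638795}{2463084}$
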